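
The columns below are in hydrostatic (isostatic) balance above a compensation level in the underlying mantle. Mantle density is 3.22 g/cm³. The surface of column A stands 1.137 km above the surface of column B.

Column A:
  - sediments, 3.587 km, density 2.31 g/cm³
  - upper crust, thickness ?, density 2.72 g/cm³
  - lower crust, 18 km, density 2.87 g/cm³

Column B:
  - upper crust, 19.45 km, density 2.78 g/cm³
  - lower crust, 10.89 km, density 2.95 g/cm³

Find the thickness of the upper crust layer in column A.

Take the compensation level at the base of the deeper column (depth z_c below the surface of column A) and equate Σ ρ_i t_i down to z_c; mantle fills any gap and the z_c terms cancel.
Column A: 3.587×2.31 + x×2.72 + 18×2.87 + (z_c − 21.587 − x)×3.22
Column B: 1.137×0 + 19.45×2.78 + 10.89×2.95 + (z_c − 1.137 − 30.34)×3.22
The z_c×3.22 term appears on both sides and cancels. Collect the known terms of each column as K = Σ(ρt)_known − 3.22 × (depth of known layers): K_A = 59.94597 − 3.22×21.587 = −9.56417; K_B = 86.1965 − 3.22×(1.137 + 30.34) = −15.15944.
Balance: K_A − x×(3.22 − 2.72) = K_B, so x = (K_A − K_B)/(3.22 − 2.72) = 5.59527/0.5 = 11.2 km.

11.2 km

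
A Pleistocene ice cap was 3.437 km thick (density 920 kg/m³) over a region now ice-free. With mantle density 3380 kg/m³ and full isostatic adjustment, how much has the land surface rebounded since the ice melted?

0.936 km

Removing the load lets mantle flow back in; uplift u satisfies ρ_ice t = ρ_m u.
u = t ρ_ice/ρ_m = 3.437 km × 920/3380 = 0.936 km.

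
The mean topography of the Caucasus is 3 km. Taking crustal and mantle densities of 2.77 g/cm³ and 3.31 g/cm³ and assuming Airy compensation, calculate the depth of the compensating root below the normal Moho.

15.4 km

For local isostatic compensation: the weight of the topography is balanced by the buoyancy of the root, ρ_c h = (ρ_m − ρ_c) r.
r = h · ρ_c / (ρ_m − ρ_c) = 3 km × 2.77 / (3.31 − 2.77) = 15.4 km.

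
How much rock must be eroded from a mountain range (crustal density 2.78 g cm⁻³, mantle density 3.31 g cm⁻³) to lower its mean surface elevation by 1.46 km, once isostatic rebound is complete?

Net drop Δ = e − u = e − e ρ_c/ρ_m = e (ρ_m − ρ_c)/ρ_m.
e = Δ ρ_m/(ρ_m − ρ_c) = 1.46 km × 3.31/0.53 = 9.12 km.

9.12 km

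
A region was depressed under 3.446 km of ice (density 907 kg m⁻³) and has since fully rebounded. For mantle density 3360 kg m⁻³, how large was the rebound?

Removing the load lets mantle flow back in; uplift u satisfies ρ_ice t = ρ_m u.
u = t ρ_ice/ρ_m = 3.446 km × 907/3360 = 0.93 km.

0.93 km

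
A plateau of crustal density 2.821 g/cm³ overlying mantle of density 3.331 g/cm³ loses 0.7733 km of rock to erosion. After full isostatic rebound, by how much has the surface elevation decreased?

Rebound u = e ρ_c/ρ_m = 0.7733 km × 2.821/3.331 = 0.6549 km.
Net surface drop = e − u = 0.7733 km − 0.6549 km = e (ρ_m − ρ_c)/ρ_m = 0.118 km.

0.118 km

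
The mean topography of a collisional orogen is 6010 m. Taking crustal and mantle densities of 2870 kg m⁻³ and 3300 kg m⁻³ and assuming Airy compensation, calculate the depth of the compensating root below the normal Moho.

40100 m

For local isostatic compensation: the weight of the topography is balanced by the buoyancy of the root, ρ_c h = (ρ_m − ρ_c) r.
r = h · ρ_c / (ρ_m − ρ_c) = 6010 m × 2870 / (3300 − 2870) = 40100 m.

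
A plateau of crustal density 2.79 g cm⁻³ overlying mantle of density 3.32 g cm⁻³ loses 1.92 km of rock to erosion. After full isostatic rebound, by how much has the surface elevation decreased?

0.307 km

Rebound u = e ρ_c/ρ_m = 1.92 km × 2.79/3.32 = 1.613 km.
Net surface drop = e − u = 1.92 km − 1.613 km = e (ρ_m − ρ_c)/ρ_m = 0.307 km.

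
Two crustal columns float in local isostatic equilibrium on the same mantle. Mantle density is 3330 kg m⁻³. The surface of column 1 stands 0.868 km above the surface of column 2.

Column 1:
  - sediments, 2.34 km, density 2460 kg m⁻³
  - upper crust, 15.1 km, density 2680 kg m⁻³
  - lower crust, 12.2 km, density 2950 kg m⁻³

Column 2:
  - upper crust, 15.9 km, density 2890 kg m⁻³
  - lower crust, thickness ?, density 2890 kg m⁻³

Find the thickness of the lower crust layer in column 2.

Take the compensation level at the base of the deeper column (depth z_c below the surface of column 1) and equate Σ ρ_i t_i down to z_c; mantle fills any gap and the z_c terms cancel.
Column 1: 2.34×2460 + 15.1×2680 + 12.2×2950 + (z_c − 29.64)×3330
Column 2: 0.868×0 + 15.9×2890 + x×2890 + (z_c − 0.868 − 15.9 − x)×3330
The z_c×3330 term appears on both sides and cancels. Collect the known terms of each column as K = Σ(ρt)_known − 3330 × (depth of known layers): K_1 = 82214.4 − 3330×29.64 = −16486.8; K_2 = 45951 − 3330×(0.868 + 15.9) = −9886.44.
Balance: K_1 = K_2 − x×(3330 − 2890), so x = (K_2 − K_1)/(3330 − 2890) = 6600.36/440 = 15 km.

15 km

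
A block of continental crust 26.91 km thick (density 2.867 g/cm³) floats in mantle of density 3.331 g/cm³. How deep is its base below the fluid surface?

23.2 km

Draft d = t ρ_obj/ρ_fluid = 26.91 km × 2.867/3.331 = 23.2 km.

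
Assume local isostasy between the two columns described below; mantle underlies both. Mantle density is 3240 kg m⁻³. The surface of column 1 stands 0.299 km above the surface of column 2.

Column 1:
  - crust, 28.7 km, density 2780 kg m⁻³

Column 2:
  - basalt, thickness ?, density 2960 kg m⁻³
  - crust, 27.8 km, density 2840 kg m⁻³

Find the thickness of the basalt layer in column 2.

3.98 km

Take the compensation level at the base of the deeper column (depth z_c below the surface of column 1) and equate Σ ρ_i t_i down to z_c; mantle fills any gap and the z_c terms cancel.
Column 1: 28.7×2780 + (z_c − 28.7)×3240
Column 2: 0.299×0 + x×2960 + 27.8×2840 + (z_c − 0.299 − 27.8 − x)×3240
The z_c×3240 term appears on both sides and cancels. Collect the known terms of each column as K = Σ(ρt)_known − 3240 × (depth of known layers): K_1 = 79786 − 3240×28.7 = −13202; K_2 = 78952 − 3240×(0.299 + 27.8) = −12088.76.
Balance: K_1 = K_2 − x×(3240 − 2960), so x = (K_2 − K_1)/(3240 − 2960) = 1113.24/280 = 3.98 km.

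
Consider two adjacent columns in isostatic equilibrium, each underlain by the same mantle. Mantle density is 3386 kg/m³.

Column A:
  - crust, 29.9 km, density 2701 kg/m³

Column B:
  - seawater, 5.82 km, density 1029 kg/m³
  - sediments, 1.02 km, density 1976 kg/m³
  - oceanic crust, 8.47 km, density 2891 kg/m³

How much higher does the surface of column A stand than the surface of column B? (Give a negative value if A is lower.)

For any compensation level in the mantle, the mantle terms cancel and isostasy reduces to e = (Σt_A − Σt_B) − (Σ(ρt)_A − Σ(ρt)_B) / ρ_m.
Σt_A = 29.9 km; Σt_B = 15.31 km; Σ(ρt)_A = 80759.9; Σ(ρt)_B = 32491.07 (in km·kg/m³).
e = (29.9 − 15.31) − (80759.9 − 32491.07) / 3386 = 0.335 km.

0.335 km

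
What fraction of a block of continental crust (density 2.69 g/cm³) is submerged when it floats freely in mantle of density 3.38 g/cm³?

Submerged fraction = ρ_obj/ρ_fluid = 2.69/3.38 = 79.6%.

79.6%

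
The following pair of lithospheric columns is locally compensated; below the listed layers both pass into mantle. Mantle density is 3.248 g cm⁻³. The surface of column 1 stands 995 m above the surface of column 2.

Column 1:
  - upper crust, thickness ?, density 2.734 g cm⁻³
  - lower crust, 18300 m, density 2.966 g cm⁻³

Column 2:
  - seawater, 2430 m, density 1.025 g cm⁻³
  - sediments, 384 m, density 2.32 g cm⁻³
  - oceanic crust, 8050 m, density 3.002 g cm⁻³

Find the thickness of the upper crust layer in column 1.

Take the compensation level at the base of the deeper column (depth z_c below the surface of column 1) and equate Σ ρ_i t_i down to z_c; mantle fills any gap and the z_c terms cancel.
Column 1: x×2.734 + 18300×2.966 + (z_c − 18300 − x)×3.248
Column 2: 995×0 + 2430×1.025 + 384×2.32 + 8050×3.002 + (z_c − 995 − 10864)×3.248
The z_c×3.248 term appears on both sides and cancels. Collect the known terms of each column as K = Σ(ρt)_known − 3.248 × (depth of known layers): K_1 = 54277.8 − 3.248×18300 = −5160.6; K_2 = 27547.73 − 3.248×(995 + 10864) = −10970.302.
Balance: K_1 − x×(3.248 − 2.734) = K_2, so x = (K_1 − K_2)/(3.248 − 2.734) = 5809.7/0.514 = 11300 m.

11300 m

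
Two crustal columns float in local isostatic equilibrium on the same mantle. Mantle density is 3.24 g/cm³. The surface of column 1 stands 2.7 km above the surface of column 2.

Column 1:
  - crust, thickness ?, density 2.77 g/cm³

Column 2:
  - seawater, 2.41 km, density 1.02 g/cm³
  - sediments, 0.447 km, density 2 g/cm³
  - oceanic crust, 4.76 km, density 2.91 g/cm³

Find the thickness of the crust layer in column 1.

Take the compensation level at the base of the deeper column (depth z_c below the surface of column 1) and equate Σ ρ_i t_i down to z_c; mantle fills any gap and the z_c terms cancel.
Column 1: x×2.77 + (z_c − 0 − x)×3.24
Column 2: 2.7×0 + 2.41×1.02 + 0.447×2 + 4.76×2.91 + (z_c − 2.7 − 7.617)×3.24
The z_c×3.24 term appears on both sides and cancels. Collect the known terms of each column as K = Σ(ρt)_known − 3.24 × (depth of known layers): K_1 = 0 − 3.24×0 = 0; K_2 = 17.2038 − 3.24×(2.7 + 7.617) = −16.22328.
Balance: K_1 − x×(3.24 − 2.77) = K_2, so x = (K_1 − K_2)/(3.24 − 2.77) = 16.2233/0.47 = 34.5 km.

34.5 km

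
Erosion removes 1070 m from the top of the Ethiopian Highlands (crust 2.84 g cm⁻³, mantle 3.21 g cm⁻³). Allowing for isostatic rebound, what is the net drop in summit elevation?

Rebound u = e ρ_c/ρ_m = 1070 m × 2.84/3.21 = 946.7 m.
Net surface drop = e − u = 1070 m − 946.7 m = e (ρ_m − ρ_c)/ρ_m = 123 m.

123 m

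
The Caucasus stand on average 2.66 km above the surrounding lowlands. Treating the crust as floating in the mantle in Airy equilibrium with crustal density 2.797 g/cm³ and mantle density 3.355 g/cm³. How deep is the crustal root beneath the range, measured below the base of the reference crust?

13.3 km

By Archimedes' principle applied to the lithosphere: the weight of the topography is balanced by the buoyancy of the root, ρ_c h = (ρ_m − ρ_c) r.
r = h · ρ_c / (ρ_m − ρ_c) = 2.66 km × 2.797 / (3.355 − 2.797) = 13.3 km.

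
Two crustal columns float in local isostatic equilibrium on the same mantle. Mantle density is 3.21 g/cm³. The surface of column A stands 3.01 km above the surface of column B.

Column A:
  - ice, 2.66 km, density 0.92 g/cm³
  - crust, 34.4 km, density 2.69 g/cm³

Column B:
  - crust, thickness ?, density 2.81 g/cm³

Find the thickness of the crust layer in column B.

35.8 km

Take the compensation level at the base of the deeper column (depth z_c below the surface of column A) and equate Σ ρ_i t_i down to z_c; mantle fills any gap and the z_c terms cancel.
Column A: 2.66×0.92 + 34.4×2.69 + (z_c − 37.06)×3.21
Column B: 3.01×0 + x×2.81 + (z_c − 3.01 − 0 − x)×3.21
The z_c×3.21 term appears on both sides and cancels. Collect the known terms of each column as K = Σ(ρt)_known − 3.21 × (depth of known layers): K_A = 94.9832 − 3.21×37.06 = −23.9794; K_B = 0 − 3.21×(3.01 + 0) = −9.6621.
Balance: K_A = K_B − x×(3.21 − 2.81), so x = (K_B − K_A)/(3.21 − 2.81) = 14.3173/0.4 = 35.8 km.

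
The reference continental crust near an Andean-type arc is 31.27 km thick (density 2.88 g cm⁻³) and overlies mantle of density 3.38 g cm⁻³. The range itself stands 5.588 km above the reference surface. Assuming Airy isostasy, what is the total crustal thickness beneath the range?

69 km

Root depth r = h ρ_c / (ρ_m − ρ_c) = 5.588 km × 2.88 / 0.5 = 32.19 km.
Total thickness = T + h + r = 31.27 km + 5.588 km + 32.19 km = 69 km.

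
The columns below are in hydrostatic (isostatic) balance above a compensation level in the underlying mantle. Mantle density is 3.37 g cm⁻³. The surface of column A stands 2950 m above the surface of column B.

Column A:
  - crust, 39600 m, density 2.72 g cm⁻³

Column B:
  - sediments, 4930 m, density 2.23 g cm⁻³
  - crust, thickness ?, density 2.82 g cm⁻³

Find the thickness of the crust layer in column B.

Take the compensation level at the base of the deeper column (depth z_c below the surface of column A) and equate Σ ρ_i t_i down to z_c; mantle fills any gap and the z_c terms cancel.
Column A: 39600×2.72 + (z_c − 39600)×3.37
Column B: 2950×0 + 4930×2.23 + x×2.82 + (z_c − 2950 − 4930 − x)×3.37
The z_c×3.37 term appears on both sides and cancels. Collect the known terms of each column as K = Σ(ρt)_known − 3.37 × (depth of known layers): K_A = 107712 − 3.37×39600 = −25740; K_B = 10993.9 − 3.37×(2950 + 4930) = −15561.7.
Balance: K_A = K_B − x×(3.37 − 2.82), so x = (K_B − K_A)/(3.37 − 2.82) = 10178.3/0.55 = 18500 m.

18500 m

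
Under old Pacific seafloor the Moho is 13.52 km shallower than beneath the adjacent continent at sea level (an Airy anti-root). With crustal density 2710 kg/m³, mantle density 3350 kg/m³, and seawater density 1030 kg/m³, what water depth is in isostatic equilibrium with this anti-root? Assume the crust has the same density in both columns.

5.15 km

Replacing a thickness d of crust by seawater at the top must be balanced by replacing crust with mantle at the base: d (ρ_c − ρ_w) = a (ρ_m − ρ_c).
d = a (ρ_m − ρ_c)/(ρ_c − ρ_w) = 13.52 km × 640/1680 = 5.15 km.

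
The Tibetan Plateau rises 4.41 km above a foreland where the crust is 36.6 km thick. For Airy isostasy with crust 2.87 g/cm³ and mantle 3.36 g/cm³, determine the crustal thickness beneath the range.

66.8 km

Root depth r = h ρ_c / (ρ_m − ρ_c) = 4.41 km × 2.87 / 0.49 = 25.83 km.
Total thickness = T + h + r = 36.6 km + 4.41 km + 25.83 km = 66.8 km.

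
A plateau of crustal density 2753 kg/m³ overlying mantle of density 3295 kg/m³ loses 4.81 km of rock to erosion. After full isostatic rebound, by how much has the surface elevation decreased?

Rebound u = e ρ_c/ρ_m = 4.81 km × 2753/3295 = 4.019 km.
Net surface drop = e − u = 4.81 km − 4.019 km = e (ρ_m − ρ_c)/ρ_m = 0.791 km.

0.791 km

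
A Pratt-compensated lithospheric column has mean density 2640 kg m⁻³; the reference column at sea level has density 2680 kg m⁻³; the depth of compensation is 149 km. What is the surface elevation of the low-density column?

2.26 km

ρ_ref D = ρ (D + h) → h = D (ρ_ref − ρ)/ρ.
h = 149 km × (2680 − 2640)/2640 = 2.26 km.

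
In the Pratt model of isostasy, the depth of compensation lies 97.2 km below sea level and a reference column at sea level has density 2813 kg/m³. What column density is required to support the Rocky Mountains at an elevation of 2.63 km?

2740 kg/m³

Pratt balance: ρ_ref D = ρ (D + h).
ρ = ρ_ref D/(D + h) = 2813 × 97.2 km/(97.2 km + 2.63 km) = 2740 kg/m³.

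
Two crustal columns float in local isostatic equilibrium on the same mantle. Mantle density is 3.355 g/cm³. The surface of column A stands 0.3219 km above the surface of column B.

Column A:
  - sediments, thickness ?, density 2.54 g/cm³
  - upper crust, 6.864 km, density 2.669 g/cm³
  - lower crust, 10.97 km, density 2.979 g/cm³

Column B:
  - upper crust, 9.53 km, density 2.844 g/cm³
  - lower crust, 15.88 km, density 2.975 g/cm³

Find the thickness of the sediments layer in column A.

3.87 km

Take the compensation level at the base of the deeper column (depth z_c below the surface of column A) and equate Σ ρ_i t_i down to z_c; mantle fills any gap and the z_c terms cancel.
Column A: x×2.54 + 6.864×2.669 + 10.97×2.979 + (z_c − 17.834 − x)×3.355
Column B: 0.3219×0 + 9.53×2.844 + 15.88×2.975 + (z_c − 0.3219 − 25.41)×3.355
The z_c×3.355 term appears on both sides and cancels. Collect the known terms of each column as K = Σ(ρt)_known − 3.355 × (depth of known layers): K_A = 50.999646 − 3.355×17.834 = −8.833424; K_B = 74.34632 − 3.355×(0.3219 + 25.41) = −11.9842045.
Balance: K_A − x×(3.355 − 2.54) = K_B, so x = (K_A − K_B)/(3.355 − 2.54) = 3.15078/0.815 = 3.87 km.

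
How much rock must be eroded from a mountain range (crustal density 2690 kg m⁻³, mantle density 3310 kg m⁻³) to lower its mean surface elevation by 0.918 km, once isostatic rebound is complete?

Net drop Δ = e − u = e − e ρ_c/ρ_m = e (ρ_m − ρ_c)/ρ_m.
e = Δ ρ_m/(ρ_m − ρ_c) = 0.918 km × 3310/620 = 4.9 km.

4.9 km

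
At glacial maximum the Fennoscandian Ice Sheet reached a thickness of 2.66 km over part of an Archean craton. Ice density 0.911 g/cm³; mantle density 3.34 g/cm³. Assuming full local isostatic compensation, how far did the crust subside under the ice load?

For local isostatic compensation: the ice load ρ_ice t is balanced by mantle displaced below, ρ_m s.
s = t ρ_ice / ρ_m = 2.66 km × 0.911/3.34 = 0.726 km.

0.726 km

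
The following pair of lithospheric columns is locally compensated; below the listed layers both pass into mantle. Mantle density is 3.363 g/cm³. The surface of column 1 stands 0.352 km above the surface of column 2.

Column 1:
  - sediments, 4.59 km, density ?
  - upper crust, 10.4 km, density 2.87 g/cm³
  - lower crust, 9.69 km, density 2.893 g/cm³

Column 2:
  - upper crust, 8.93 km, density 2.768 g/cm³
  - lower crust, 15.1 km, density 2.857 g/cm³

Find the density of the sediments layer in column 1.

Take the compensation level at the base of the deeper column (depth z_c below the surface of column 1) and equate Σ ρ_i t_i down to z_c; mantle fills any gap and the z_c terms cancel.
Column 1: 4.59×ρ + 10.4×2.87 + 9.69×2.893 + (z_c − 24.68)×3.363
Column 2: 0.352×0 + 8.93×2.768 + 15.1×2.857 + (z_c − 0.352 − 24.03)×3.363
The z_c×3.363 term appears on both sides and cancels. Collect the known terms of each column as K = Σ(ρt)_known − 3.363 × (depth of known layers): K_1 = 57.88117 − 3.363×24.68 = −25.11767; K_2 = 67.85894 − 3.363×(0.352 + 24.03) = −14.137726.
Balance: K_1 + 4.59×ρ = K_2, so ρ = (K_2 − K_1)/4.59 = 10.9799/4.59 = 2.39 g/cm³.

2.39 g/cm³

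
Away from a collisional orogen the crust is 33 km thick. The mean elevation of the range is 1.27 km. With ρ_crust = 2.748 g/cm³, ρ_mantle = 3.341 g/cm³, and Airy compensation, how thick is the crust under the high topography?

Root depth r = h ρ_c / (ρ_m − ρ_c) = 1.27 km × 2.748 / 0.593 = 5.885 km.
Total thickness = T + h + r = 33 km + 1.27 km + 5.885 km = 40.2 km.

40.2 km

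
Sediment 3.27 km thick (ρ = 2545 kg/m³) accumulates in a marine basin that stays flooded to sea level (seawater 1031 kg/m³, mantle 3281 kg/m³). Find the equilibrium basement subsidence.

Submarine loading: the sediment displaces seawater, and the subsidence is in turn flooded, so s (ρ_m − ρ_w) = t (ρ_sed − ρ_w).
s = 3.27 km × (2545 − 1031) / (3281 − 1031) = 2.2 km.

2.2 km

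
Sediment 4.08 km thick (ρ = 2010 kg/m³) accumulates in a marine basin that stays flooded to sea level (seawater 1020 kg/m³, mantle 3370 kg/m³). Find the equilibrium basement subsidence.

1.72 km

Submarine loading: the sediment displaces seawater, and the subsidence is in turn flooded, so s (ρ_m − ρ_w) = t (ρ_sed − ρ_w).
s = 4.08 km × (2010 − 1020) / (3370 − 1020) = 1.72 km.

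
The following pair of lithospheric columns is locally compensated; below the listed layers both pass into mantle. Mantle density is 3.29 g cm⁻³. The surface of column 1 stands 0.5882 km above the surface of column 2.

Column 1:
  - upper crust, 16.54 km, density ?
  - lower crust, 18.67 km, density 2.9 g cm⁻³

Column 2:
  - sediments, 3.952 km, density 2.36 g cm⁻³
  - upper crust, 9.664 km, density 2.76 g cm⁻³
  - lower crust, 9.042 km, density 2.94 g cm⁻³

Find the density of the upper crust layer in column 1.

2.89 g cm⁻³

Take the compensation level at the base of the deeper column (depth z_c below the surface of column 1) and equate Σ ρ_i t_i down to z_c; mantle fills any gap and the z_c terms cancel.
Column 1: 16.54×ρ + 18.67×2.9 + (z_c − 35.21)×3.29
Column 2: 0.5882×0 + 3.952×2.36 + 9.664×2.76 + 9.042×2.94 + (z_c − 0.5882 − 22.658)×3.29
The z_c×3.29 term appears on both sides and cancels. Collect the known terms of each column as K = Σ(ρt)_known − 3.29 × (depth of known layers): K_1 = 54.143 − 3.29×35.21 = −61.6979; K_2 = 62.58284 − 3.29×(0.5882 + 22.658) = −13.897158.
Balance: K_1 + 16.54×ρ = K_2, so ρ = (K_2 − K_1)/16.54 = 47.8007/16.54 = 2.89 g cm⁻³.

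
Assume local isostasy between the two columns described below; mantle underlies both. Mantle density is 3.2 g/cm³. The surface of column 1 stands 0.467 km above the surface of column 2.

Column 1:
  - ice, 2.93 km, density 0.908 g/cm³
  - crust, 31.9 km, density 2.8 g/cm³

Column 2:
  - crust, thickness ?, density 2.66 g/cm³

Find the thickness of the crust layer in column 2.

33.3 km

Take the compensation level at the base of the deeper column (depth z_c below the surface of column 1) and equate Σ ρ_i t_i down to z_c; mantle fills any gap and the z_c terms cancel.
Column 1: 2.93×0.908 + 31.9×2.8 + (z_c − 34.83)×3.2
Column 2: 0.467×0 + x×2.66 + (z_c − 0.467 − 0 − x)×3.2
The z_c×3.2 term appears on both sides and cancels. Collect the known terms of each column as K = Σ(ρt)_known − 3.2 × (depth of known layers): K_1 = 91.98044 − 3.2×34.83 = −19.47556; K_2 = 0 − 3.2×(0.467 + 0) = −1.4944.
Balance: K_1 = K_2 − x×(3.2 − 2.66), so x = (K_2 − K_1)/(3.2 − 2.66) = 17.9812/0.54 = 33.3 km.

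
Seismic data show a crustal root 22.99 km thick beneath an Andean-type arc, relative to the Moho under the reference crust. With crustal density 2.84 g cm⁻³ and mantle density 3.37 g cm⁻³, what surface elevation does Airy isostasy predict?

4.29 km

Equating mass per unit area of the two columns: ρ_c h = (ρ_m − ρ_c) r.
h = r (ρ_m − ρ_c) / ρ_c = 22.99 km × (3.37 − 2.84) / 2.84 = 4.29 km.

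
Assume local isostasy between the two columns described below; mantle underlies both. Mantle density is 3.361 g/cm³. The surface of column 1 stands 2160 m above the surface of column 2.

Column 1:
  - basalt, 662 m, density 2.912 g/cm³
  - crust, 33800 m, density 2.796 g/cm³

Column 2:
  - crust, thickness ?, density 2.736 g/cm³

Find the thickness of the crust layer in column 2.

Take the compensation level at the base of the deeper column (depth z_c below the surface of column 1) and equate Σ ρ_i t_i down to z_c; mantle fills any gap and the z_c terms cancel.
Column 1: 662×2.912 + 33800×2.796 + (z_c − 34462)×3.361
Column 2: 2160×0 + x×2.736 + (z_c − 2160 − 0 − x)×3.361
The z_c×3.361 term appears on both sides and cancels. Collect the known terms of each column as K = Σ(ρt)_known − 3.361 × (depth of known layers): K_1 = 96432.544 − 3.361×34462 = −19394.238; K_2 = 0 − 3.361×(2160 + 0) = −7259.76.
Balance: K_1 = K_2 − x×(3.361 − 2.736), so x = (K_2 − K_1)/(3.361 − 2.736) = 12134.5/0.625 = 19400 m.

19400 m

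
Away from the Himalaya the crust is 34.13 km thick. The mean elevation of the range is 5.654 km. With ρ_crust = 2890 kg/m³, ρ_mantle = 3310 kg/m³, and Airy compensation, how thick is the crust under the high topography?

78.7 km

Root depth r = h ρ_c / (ρ_m − ρ_c) = 5.654 km × 2890 / 420 = 38.9 km.
Total thickness = T + h + r = 34.13 km + 5.654 km + 38.9 km = 78.7 km.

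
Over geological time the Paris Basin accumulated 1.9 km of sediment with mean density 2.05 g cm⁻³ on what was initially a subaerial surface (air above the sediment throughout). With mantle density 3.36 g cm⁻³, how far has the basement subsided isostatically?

Subaerial load: s = t ρ_sed / ρ_m = 1.9 km × 2.05/3.36 = 1.16 km.

1.16 km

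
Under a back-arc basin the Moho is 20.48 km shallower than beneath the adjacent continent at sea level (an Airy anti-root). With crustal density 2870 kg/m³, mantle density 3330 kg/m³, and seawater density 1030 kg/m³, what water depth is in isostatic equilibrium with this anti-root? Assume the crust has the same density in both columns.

5.12 km

Replacing a thickness d of crust by seawater at the top must be balanced by replacing crust with mantle at the base: d (ρ_c − ρ_w) = a (ρ_m − ρ_c).
d = a (ρ_m − ρ_c)/(ρ_c − ρ_w) = 20.48 km × 460/1840 = 5.12 km.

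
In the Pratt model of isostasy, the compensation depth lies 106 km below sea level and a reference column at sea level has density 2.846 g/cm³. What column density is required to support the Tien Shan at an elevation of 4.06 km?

Pratt balance: ρ_ref D = ρ (D + h).
ρ = ρ_ref D/(D + h) = 2.846 × 106 km/(106 km + 4.06 km) = 2.74 g/cm³.

2.74 g/cm³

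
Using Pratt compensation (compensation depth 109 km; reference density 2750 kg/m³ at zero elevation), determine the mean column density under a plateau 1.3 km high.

Pratt balance: ρ_ref D = ρ (D + h).
ρ = ρ_ref D/(D + h) = 2750 × 109 km/(109 km + 1.3 km) = 2720 kg/m³.

2720 kg/m³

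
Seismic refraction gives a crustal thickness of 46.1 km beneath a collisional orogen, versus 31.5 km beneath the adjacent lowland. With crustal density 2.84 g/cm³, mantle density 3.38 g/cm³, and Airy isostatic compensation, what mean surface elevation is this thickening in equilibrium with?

2.33 km

Excess crust Δ = 46.1 km − 31.5 km = 14.6 km, split between elevation h and root r with h + r = Δ.
Airy balance ρ_c h = (ρ_m − ρ_c) r gives r = h ρ_c/(ρ_m − ρ_c), so h (1 + ρ_c/(ρ_m − ρ_c)) = Δ, i.e. h = Δ (ρ_m − ρ_c)/ρ_m.
h = 14.6 km × 0.54/3.38 = 2.33 km.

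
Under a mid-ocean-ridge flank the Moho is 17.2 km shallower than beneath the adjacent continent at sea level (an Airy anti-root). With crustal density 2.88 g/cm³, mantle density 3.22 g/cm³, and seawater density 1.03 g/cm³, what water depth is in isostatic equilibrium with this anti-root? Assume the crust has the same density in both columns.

Replacing a thickness d of crust by seawater at the top must be balanced by replacing crust with mantle at the base: d (ρ_c − ρ_w) = a (ρ_m − ρ_c).
d = a (ρ_m − ρ_c)/(ρ_c − ρ_w) = 17.2 km × 0.34/1.85 = 3.16 km.

3.16 km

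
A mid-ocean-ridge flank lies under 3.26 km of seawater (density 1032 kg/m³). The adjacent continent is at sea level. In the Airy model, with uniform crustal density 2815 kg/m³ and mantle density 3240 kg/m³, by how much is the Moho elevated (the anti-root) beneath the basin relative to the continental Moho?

13.7 km

Isostatic balance requires: replacing crust with seawater at the top is compensated by replacing crust with mantle at the base: d (ρ_c − ρ_w) = a (ρ_m − ρ_c).
a = d (ρ_c − ρ_w)/(ρ_m − ρ_c) = 3.26 km × 1783/425 = 13.7 km.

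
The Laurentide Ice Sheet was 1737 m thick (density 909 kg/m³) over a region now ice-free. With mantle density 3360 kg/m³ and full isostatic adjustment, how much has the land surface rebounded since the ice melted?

470 m

Removing the load lets mantle flow back in; uplift u satisfies ρ_ice t = ρ_m u.
u = t ρ_ice/ρ_m = 1737 m × 909/3360 = 470 m.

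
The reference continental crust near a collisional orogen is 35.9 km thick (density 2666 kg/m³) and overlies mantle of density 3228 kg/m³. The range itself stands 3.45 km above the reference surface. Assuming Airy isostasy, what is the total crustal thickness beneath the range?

55.7 km

Root depth r = h ρ_c / (ρ_m − ρ_c) = 3.45 km × 2666 / 562 = 16.37 km.
Total thickness = T + h + r = 35.9 km + 3.45 km + 16.37 km = 55.7 km.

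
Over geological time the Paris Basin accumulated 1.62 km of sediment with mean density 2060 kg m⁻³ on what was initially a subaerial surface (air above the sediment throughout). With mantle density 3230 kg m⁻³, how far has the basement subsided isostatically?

1.03 km

Subaerial load: s = t ρ_sed / ρ_m = 1.62 km × 2060/3230 = 1.03 km.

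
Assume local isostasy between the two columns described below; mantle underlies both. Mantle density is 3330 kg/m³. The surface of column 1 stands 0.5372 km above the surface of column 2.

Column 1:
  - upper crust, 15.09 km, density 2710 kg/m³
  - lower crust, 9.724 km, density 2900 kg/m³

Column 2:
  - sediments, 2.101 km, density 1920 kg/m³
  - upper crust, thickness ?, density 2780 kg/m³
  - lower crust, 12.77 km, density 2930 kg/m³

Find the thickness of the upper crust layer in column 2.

6.69 km

Take the compensation level at the base of the deeper column (depth z_c below the surface of column 1) and equate Σ ρ_i t_i down to z_c; mantle fills any gap and the z_c terms cancel.
Column 1: 15.09×2710 + 9.724×2900 + (z_c − 24.814)×3330
Column 2: 0.5372×0 + 2.101×1920 + x×2780 + 12.77×2930 + (z_c − 0.5372 − 14.871 − x)×3330
The z_c×3330 term appears on both sides and cancels. Collect the known terms of each column as K = Σ(ρt)_known − 3330 × (depth of known layers): K_1 = 69093.5 − 3330×24.814 = −13537.12; K_2 = 41450.02 − 3330×(0.5372 + 14.871) = −9859.286.
Balance: K_1 = K_2 − x×(3330 − 2780), so x = (K_2 − K_1)/(3330 − 2780) = 3677.83/550 = 6.69 km.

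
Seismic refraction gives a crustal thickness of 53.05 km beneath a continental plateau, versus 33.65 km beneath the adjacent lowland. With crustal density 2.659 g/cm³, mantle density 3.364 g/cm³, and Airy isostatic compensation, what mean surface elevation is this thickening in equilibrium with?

4.07 km

Excess crust Δ = 53.05 km − 33.65 km = 19.4 km, split between elevation h and root r with h + r = Δ.
Airy balance ρ_c h = (ρ_m − ρ_c) r gives r = h ρ_c/(ρ_m − ρ_c), so h (1 + ρ_c/(ρ_m − ρ_c)) = Δ, i.e. h = Δ (ρ_m − ρ_c)/ρ_m.
h = 19.4 km × 0.705/3.364 = 4.07 km.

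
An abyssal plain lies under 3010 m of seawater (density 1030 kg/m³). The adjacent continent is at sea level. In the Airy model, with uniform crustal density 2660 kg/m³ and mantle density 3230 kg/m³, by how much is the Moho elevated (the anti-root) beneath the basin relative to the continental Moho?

Isostatic balance requires: replacing crust with seawater at the top is compensated by replacing crust with mantle at the base: d (ρ_c − ρ_w) = a (ρ_m − ρ_c).
a = d (ρ_c − ρ_w)/(ρ_m − ρ_c) = 3010 m × 1630/570 = 8610 m.

8610 m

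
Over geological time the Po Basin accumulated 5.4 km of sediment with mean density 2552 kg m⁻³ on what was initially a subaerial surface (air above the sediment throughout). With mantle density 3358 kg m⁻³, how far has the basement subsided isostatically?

4.1 km

Subaerial load: s = t ρ_sed / ρ_m = 5.4 km × 2552/3358 = 4.1 km.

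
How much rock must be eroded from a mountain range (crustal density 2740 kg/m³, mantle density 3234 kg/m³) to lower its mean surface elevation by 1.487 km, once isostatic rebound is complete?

9.73 km

Net drop Δ = e − u = e − e ρ_c/ρ_m = e (ρ_m − ρ_c)/ρ_m.
e = Δ ρ_m/(ρ_m − ρ_c) = 1.487 km × 3234/494 = 9.73 km.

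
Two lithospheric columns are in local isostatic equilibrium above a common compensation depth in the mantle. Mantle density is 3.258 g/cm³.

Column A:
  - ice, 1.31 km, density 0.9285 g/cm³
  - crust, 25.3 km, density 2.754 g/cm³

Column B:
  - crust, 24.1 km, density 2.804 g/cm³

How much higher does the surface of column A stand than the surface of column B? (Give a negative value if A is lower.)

For any compensation level in the mantle, the mantle terms cancel and isostasy reduces to e = (Σt_A − Σt_B) − (Σ(ρt)_A − Σ(ρt)_B) / ρ_m.
Σt_A = 26.61 km; Σt_B = 24.1 km; Σ(ρt)_A = 70.892535; Σ(ρt)_B = 67.5764 (in km·g/cm³).
e = (26.61 − 24.1) − (70.892535 − 67.5764) / 3.258 = 1.49 km.

1.49 km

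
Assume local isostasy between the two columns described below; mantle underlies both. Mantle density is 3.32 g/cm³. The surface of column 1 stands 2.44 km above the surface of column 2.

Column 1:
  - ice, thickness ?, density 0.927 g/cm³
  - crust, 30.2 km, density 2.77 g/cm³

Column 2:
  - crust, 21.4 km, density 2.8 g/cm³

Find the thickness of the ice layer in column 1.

Take the compensation level at the base of the deeper column (depth z_c below the surface of column 1) and equate Σ ρ_i t_i down to z_c; mantle fills any gap and the z_c terms cancel.
Column 1: x×0.927 + 30.2×2.77 + (z_c − 30.2 − x)×3.32
Column 2: 2.44×0 + 21.4×2.8 + (z_c − 2.44 − 21.4)×3.32
The z_c×3.32 term appears on both sides and cancels. Collect the known terms of each column as K = Σ(ρt)_known − 3.32 × (depth of known layers): K_1 = 83.654 − 3.32×30.2 = −16.61; K_2 = 59.92 − 3.32×(2.44 + 21.4) = −19.2288.
Balance: K_1 − x×(3.32 − 0.927) = K_2, so x = (K_1 − K_2)/(3.32 − 0.927) = 2.6188/2.393 = 1.09 km.

1.09 km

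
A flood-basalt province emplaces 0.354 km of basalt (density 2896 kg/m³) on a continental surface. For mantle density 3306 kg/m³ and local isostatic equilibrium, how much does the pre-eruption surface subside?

0.31 km

Subaerial loading: s = t ρ_load / ρ_m.
s = 0.354 km × 2896/3306 = 0.31 km.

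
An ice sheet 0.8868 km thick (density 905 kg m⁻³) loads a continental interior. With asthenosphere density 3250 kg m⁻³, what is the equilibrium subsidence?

0.247 km

For local isostatic compensation: the ice load ρ_ice t is balanced by mantle displaced below, ρ_m s.
s = t ρ_ice / ρ_m = 0.8868 km × 905/3250 = 0.247 km.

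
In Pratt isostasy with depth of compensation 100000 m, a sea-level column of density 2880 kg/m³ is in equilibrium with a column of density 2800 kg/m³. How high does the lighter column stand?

ρ_ref D = ρ (D + h) → h = D (ρ_ref − ρ)/ρ.
h = 100000 m × (2880 − 2800)/2800 = 2860 m.

2860 m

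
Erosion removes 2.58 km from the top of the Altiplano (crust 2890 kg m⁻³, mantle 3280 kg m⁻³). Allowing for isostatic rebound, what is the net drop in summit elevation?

0.307 km

Rebound u = e ρ_c/ρ_m = 2.58 km × 2890/3280 = 2.273 km.
Net surface drop = e − u = 2.58 km − 2.273 km = e (ρ_m − ρ_c)/ρ_m = 0.307 km.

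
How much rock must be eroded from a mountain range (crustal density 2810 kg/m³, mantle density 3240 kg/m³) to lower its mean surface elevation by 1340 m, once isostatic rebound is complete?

Net drop Δ = e − u = e − e ρ_c/ρ_m = e (ρ_m − ρ_c)/ρ_m.
e = Δ ρ_m/(ρ_m − ρ_c) = 1340 m × 3240/430 = 10100 m.

10100 m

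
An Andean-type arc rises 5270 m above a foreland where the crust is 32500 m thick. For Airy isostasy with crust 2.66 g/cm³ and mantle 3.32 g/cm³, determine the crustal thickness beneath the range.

Root depth r = h ρ_c / (ρ_m − ρ_c) = 5270 m × 2.66 / 0.66 = 21240 m.
Total thickness = T + h + r = 32500 m + 5270 m + 21240 m = 59000 m.

59000 m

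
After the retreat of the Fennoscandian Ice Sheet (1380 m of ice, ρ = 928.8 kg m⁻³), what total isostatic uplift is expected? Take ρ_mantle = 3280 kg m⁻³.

Removing the load lets mantle flow back in; uplift u satisfies ρ_ice t = ρ_m u.
u = t ρ_ice/ρ_m = 1380 m × 928.8/3280 = 391 m.

391 m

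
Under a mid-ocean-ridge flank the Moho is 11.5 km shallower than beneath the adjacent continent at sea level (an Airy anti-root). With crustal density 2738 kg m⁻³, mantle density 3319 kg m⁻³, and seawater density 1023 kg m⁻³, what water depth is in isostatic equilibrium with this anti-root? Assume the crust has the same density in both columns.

3.9 km

Replacing a thickness d of crust by seawater at the top must be balanced by replacing crust with mantle at the base: d (ρ_c − ρ_w) = a (ρ_m − ρ_c).
d = a (ρ_m − ρ_c)/(ρ_c − ρ_w) = 11.5 km × 581/1715 = 3.9 km.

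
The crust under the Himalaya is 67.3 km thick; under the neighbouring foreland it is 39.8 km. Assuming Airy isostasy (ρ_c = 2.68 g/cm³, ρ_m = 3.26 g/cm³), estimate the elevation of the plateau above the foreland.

Excess crust Δ = 67.3 km − 39.8 km = 27.5 km, split between elevation h and root r with h + r = Δ.
Airy balance ρ_c h = (ρ_m − ρ_c) r gives r = h ρ_c/(ρ_m − ρ_c), so h (1 + ρ_c/(ρ_m − ρ_c)) = Δ, i.e. h = Δ (ρ_m − ρ_c)/ρ_m.
h = 27.5 km × 0.58/3.26 = 4.89 km.

4.89 km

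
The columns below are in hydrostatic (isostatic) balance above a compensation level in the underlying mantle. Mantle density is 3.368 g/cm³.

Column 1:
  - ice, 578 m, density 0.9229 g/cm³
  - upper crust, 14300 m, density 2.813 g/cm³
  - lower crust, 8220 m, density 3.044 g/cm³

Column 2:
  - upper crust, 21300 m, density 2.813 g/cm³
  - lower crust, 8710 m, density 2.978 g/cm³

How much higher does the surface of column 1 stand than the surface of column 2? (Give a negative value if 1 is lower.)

−952 m

For any compensation level in the mantle, the mantle terms cancel and isostasy reduces to e = (Σt_1 − Σt_2) − (Σ(ρt)_1 − Σ(ρt)_2) / ρ_m.
Σt_1 = 23098 m; Σt_2 = 30010 m; Σ(ρt)_1 = 65781.0162; Σ(ρt)_2 = 85855.28 (in m·g/cm³).
e = (23098 − 30010) − (65781.0162 − 85855.28) / 3.368 = −952 m.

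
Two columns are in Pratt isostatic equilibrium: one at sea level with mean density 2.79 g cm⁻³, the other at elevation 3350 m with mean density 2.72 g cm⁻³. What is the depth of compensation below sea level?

130000 m

ρ_ref D = ρ (D + h) → D (ρ_ref − ρ) = ρ h.
D = ρ h/(ρ_ref − ρ) = 2.72 × 3350 m/(2.79 − 2.72) = 130000 m.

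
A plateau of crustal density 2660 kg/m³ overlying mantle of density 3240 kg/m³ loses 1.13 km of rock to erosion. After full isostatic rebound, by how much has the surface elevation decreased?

Rebound u = e ρ_c/ρ_m = 1.13 km × 2660/3240 = 0.9277 km.
Net surface drop = e − u = 1.13 km − 0.9277 km = e (ρ_m − ρ_c)/ρ_m = 0.202 km.

0.202 km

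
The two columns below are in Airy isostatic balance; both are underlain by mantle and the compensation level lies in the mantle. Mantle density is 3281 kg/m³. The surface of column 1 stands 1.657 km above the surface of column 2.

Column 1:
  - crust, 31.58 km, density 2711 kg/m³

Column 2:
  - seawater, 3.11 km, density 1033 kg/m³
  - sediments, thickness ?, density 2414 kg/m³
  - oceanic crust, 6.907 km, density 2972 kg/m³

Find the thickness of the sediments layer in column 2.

Take the compensation level at the base of the deeper column (depth z_c below the surface of column 1) and equate Σ ρ_i t_i down to z_c; mantle fills any gap and the z_c terms cancel.
Column 1: 31.58×2711 + (z_c − 31.58)×3281
Column 2: 1.657×0 + 3.11×1033 + x×2414 + 6.907×2972 + (z_c − 1.657 − 10.017 − x)×3281
The z_c×3281 term appears on both sides and cancels. Collect the known terms of each column as K = Σ(ρt)_known − 3281 × (depth of known layers): K_1 = 85613.38 − 3281×31.58 = −18000.6; K_2 = 23740.234 − 3281×(1.657 + 10.017) = −14562.16.
Balance: K_1 = K_2 − x×(3281 − 2414), so x = (K_2 − K_1)/(3281 − 2414) = 3438.44/867 = 3.97 km.

3.97 km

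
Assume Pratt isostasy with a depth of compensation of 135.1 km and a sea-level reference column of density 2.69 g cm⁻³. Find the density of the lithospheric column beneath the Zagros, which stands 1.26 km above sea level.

2.67 g cm⁻³

Pratt balance: ρ_ref D = ρ (D + h).
ρ = ρ_ref D/(D + h) = 2.69 × 135.1 km/(135.1 km + 1.26 km) = 2.67 g cm⁻³.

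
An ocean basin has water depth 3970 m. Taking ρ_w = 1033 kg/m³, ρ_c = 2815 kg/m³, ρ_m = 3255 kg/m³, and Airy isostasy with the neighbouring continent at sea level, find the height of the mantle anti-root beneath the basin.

Equating mass per unit area of the two columns: replacing crust with seawater at the top is compensated by replacing crust with mantle at the base: d (ρ_c − ρ_w) = a (ρ_m − ρ_c).
a = d (ρ_c − ρ_w)/(ρ_m − ρ_c) = 3970 m × 1782/440 = 16100 m.

16100 m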